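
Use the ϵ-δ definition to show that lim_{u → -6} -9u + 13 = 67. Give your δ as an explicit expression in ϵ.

Fix ϵ > 0. We need δ > 0 so that 0 < |u + 6| < δ implies |(-9u + 13) − 67| < ϵ.
|(-9u + 13) − 67| = |-9u - 54| = 9|u + 6|.
Thus it suffices that |u + 6| < ϵ/9.
Take δ = ϵ/9. If 0 < |u + 6| < δ then |(-9u + 13) − 67| = 9|u + 6| < 9·(ϵ/9) = ϵ.

δ = ϵ/9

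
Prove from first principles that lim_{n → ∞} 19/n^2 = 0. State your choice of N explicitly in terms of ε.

Let ε > 0 be given. For n ≥ 1, |19/n^2 − 0| = 19/n^2.
19/n^2 < ε ⇔ n^2 > 19/ε ⇔ n > (19/ε)^{1/2}.
Take N = (19/ε)^{1/2}. Then n > N implies 19/n^2 < ε.

N = (19/ε)^{1/2}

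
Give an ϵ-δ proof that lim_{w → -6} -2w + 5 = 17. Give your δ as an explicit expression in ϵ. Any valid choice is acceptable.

Let ϵ > 0 be given. We need δ > 0 so that 0 < |w + 6| < δ implies |(-2w + 5) − 17| < ϵ.
Since (-2w + 5) − 17 = -2(w + 6), we have |(-2w + 5) − 17| = 2|w + 6|.
Thus it suffices that |w + 6| < ϵ/2.
Take δ = ϵ/2. If 0 < |w + 6| < δ then |(-2w + 5) − 17| = 2|w + 6| < 2·(ϵ/2) = ϵ.

δ = ϵ/2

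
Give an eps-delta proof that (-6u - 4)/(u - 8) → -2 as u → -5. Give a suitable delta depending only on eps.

delta = min(13/2, (13/8)eps)

Let eps > 0. We want delta > 0 with 0 < |u + 5| < delta ⇒ |(-6u - 4)/(u - 8) + 2| < eps.
Combining over a common denominator, (-6u - 4)/(u - 8) + 2 = [(-6u - 4)·(-13) − 26·(u - 8)] / [(-13)·(u - 8)] = 52(u + 5) / ((-13)(u - 8)).
So |(-6u - 4)/(u - 8) + 2| = 52|u + 5| / (13·|u − 8|).
Require delta ≤ 13/2, so |u − 8| ≥ |-13| − |u + 5| > 13 − 13/2 = 13/2.
Hence |(-6u - 4)/(u - 8) + 2| < 52|u + 5|/(13·(13/2)) = (8/13)|u + 5|, which is < eps once |u + 5| < (13/8)eps.
Take delta = min(13/2, (13/8)eps). Then 0 < |u + 5| < delta forces both bounds, so |(-6u - 4)/(u - 8) + 2| < eps.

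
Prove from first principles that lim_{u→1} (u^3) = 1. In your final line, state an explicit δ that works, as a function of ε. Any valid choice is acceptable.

Suppose ε > 0. We seek δ > 0 with 0 < |u − 1| < δ ⇒ |u^3 − 1| < ε.
Factor: u^3 − 1 = (u − 1)(u^2 + u + 1), so |u^3 − 1| = |u − 1|·|u^2 + u + 1|.
Impose δ ≤ 2 so that |u| < 3; then |u^2 + u + 1| ≤ 13.
Hence |u^3 − 1| ≤ 13|u − 1|, which is < ε once |u − 1| < ε/13.
Take δ = min(2, ε/13). If 0 < |u − 1| < δ then both bounds hold and |u^3 − 1| ≤ 13|u − 1| < 13·(ε/13) = ε.

δ = min(2, ε/13)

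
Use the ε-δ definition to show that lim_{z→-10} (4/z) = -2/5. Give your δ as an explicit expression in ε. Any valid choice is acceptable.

Let ε > 0. We seek δ > 0 such that 0 < |z + 10| < δ implies |4/z + 2/5| < ε.
|4/z + 2/5| = 4·|-10 − z|/(10·|z|) = 4|z + 10|/(10|z|).
Require δ ≤ 5 so that |z| > 10 − 5 = 5, hence 10|z| > 50.
Then |4/z + 2/5| < 4|z + 10|/50, which is < ε when |z + 10| < (25/2)ε.
Take δ = min(5, (25/2)ε). Then 0 < |z + 10| < δ gives both |z + 10| < 5 and |z + 10| < (25/2)ε, so |4/z + 2/5| < ε.

δ = min(5, (25/2)ε)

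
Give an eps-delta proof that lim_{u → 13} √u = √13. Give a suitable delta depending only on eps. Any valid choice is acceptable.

Suppose eps > 0. We want delta > 0 such that 0 < |u − 13| < delta implies |√u − √13| < eps.
Rationalise: √u − √13 = (u − 13)/(√u + √13), so |√u − √13| = |u − 13|/(√u + √13).
Restrict delta ≤ 13 so that |u − 13| < 13 forces u > 0, and then √u + √13 > √13.
Hence |√u − √13| < |u − 13|/√13, which is < eps once |u − 13| < √13·eps.
Take delta = min(13, √13·eps). If 0 < |u − 13| < delta then u > 0 and |√u − √13| < |u − 13|/√13 < eps.

delta = min(13, √13·eps)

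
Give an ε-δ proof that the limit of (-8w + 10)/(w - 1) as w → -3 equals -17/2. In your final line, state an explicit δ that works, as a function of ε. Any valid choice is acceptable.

Suppose ε > 0. We want δ > 0 with 0 < |w + 3| < δ ⇒ |(-8w + 10)/(w - 1) + 17/2| < ε.
Combining over a common denominator, (-8w + 10)/(w - 1) + 17/2 = [(-8w + 10)·(-4) − 34·(w - 1)] / [(-4)·(w - 1)] = -2(w + 3) / ((-4)(w - 1)).
So |(-8w + 10)/(w - 1) + 17/2| = 2|w + 3| / (4·|w − 1|).
Require δ ≤ 2, so |w − 1| ≥ |-4| − |w + 3| > 4 − 2 = 2.
Hence |(-8w + 10)/(w - 1) + 17/2| < 2|w + 3|/(4·2) = (1/4)|w + 3|, which is < ε once |w + 3| < 4ε.
Take δ = min(2, 4ε). Then 0 < |w + 3| < δ forces both bounds, so |(-8w + 10)/(w - 1) + 17/2| < ε.

δ = min(2, 4ε)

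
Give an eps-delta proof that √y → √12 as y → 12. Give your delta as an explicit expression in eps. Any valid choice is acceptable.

Let eps > 0 be given. We want delta > 0 such that 0 < |y − 12| < delta implies |√y − √12| < eps.
Multiplying by the conjugate, |√y − √12| = |y − 12|/(√y + √12).
Restrict delta ≤ 12 so that |y − 12| < 12 forces y > 0, and then √y + √12 > √12.
Hence |√y − √12| < |y − 12|/√12, which is < eps once |y − 12| < √12·eps.
Take delta = min(12, √12·eps). If 0 < |y − 12| < delta then y > 0 and |√y − √12| < |y − 12|/√12 < eps.

delta = min(12, √12·eps)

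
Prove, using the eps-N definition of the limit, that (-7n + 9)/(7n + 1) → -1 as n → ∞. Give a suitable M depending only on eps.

Suppose eps > 0. For n ≥ 1, |(-7n + 9)/(7n + 1) + 1| = |70|/(7(7n + 1)) = 70/(7(7n + 1)).
Since 7n + 1 ≥ 7n for n ≥ 1, this is ≤ 70/(7·7n) = (10/7)/n.
So |(-7n + 9)/(7n + 1) + 1| < eps whenever n > (10/7)/eps.
Take M = (10/7)/eps. If n > M then |(-7n + 9)/(7n + 1) + 1| ≤ (10/7)/n < eps.

M = (10/7)/eps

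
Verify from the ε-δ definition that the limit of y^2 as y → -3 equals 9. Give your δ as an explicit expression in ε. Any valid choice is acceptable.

Suppose ε > 0. We seek δ > 0 with 0 < |y + 3| < δ ⇒ |y^2 − 9| < ε.
Factor: y^2 − 9 = (y + 3)(y - 3), so |y^2 − 9| = |y + 3|·|y - 3|.
Impose δ ≤ 1 so that |y| < 4; then |y - 3| ≤ 7.
Hence |y^2 − 9| ≤ 7|y + 3|, which is < ε once |y + 3| < ε/7.
Take δ = min(1, ε/7). If 0 < |y + 3| < δ then both bounds hold and |y^2 − 9| ≤ 7|y + 3| < 7·(ε/7) = ε.

δ = min(1, ε/7)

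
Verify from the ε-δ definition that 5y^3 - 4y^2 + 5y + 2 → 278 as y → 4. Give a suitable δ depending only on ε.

δ = min(2, ε/345)

Fix ε > 0. We want δ > 0 such that 0 < |y − 4| < δ implies |(5y^3 - 4y^2 + 5y + 2) − 278| < ε.
(5y^3 - 4y^2 + 5y + 2) − 278 = 5y^3 - 4y^2 + 5y - 276 = (y − 4)(5y^2 + 16y + 69).
So |(5y^3 - 4y^2 + 5y + 2) − 278| = |y − 4|·|5y^2 + 16y + 69|.
Assume first that |y − 4| < 2, so |y| < 6. Then |5y^2 + 16y + 69| ≤ 5·6^2 + 16·6 + 69 = 345.
Hence |(5y^3 - 4y^2 + 5y + 2) − 278| ≤ 345|y − 4| < ε provided |y − 4| < ε/345.
Take δ = min(2, ε/345). Then 0 < |y − 4| < δ gives both |y − 4| < 2 and |y − 4| < ε/345, so |(5y^3 - 4y^2 + 5y + 2) − 278| < ε.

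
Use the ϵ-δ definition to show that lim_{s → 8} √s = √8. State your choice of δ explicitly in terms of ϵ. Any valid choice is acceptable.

δ = min(8, √8·ϵ)

Suppose ϵ > 0. We want δ > 0 such that 0 < |s − 8| < δ implies |√s − √8| < ϵ.
Rationalise: √s − √8 = (s − 8)/(√s + √8), so |√s − √8| = |s − 8|/(√s + √8).
Restrict δ ≤ 8 so that |s − 8| < 8 forces s > 0, and then √s + √8 > √8.
Hence |√s − √8| < |s − 8|/√8, which is < ϵ once |s − 8| < √8·ϵ.
Take δ = min(8, √8·ϵ). If 0 < |s − 8| < δ then s > 0 and |√s − √8| < |s − 8|/√8 < ϵ.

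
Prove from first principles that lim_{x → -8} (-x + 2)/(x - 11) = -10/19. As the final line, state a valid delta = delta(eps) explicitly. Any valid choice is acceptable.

Fix eps > 0. We want delta > 0 with 0 < |x + 8| < delta ⇒ |(-x + 2)/(x - 11) + 10/19| < eps.
Combining over a common denominator, (-x + 2)/(x - 11) + 10/19 = [(-x + 2)·(-19) − 10·(x - 11)] / [(-19)·(x - 11)] = 9(x + 8) / ((-19)(x - 11)).
So |(-x + 2)/(x - 11) + 10/19| = 9|x + 8| / (19·|x − 11|).
Restrict delta ≤ 19/2. Then |x + 8| < 19/2 gives |x − 11| = |(x + 8) + (-19)| ≥ 19 − 19/2 = 19/2.
Hence |(-x + 2)/(x - 11) + 10/19| < 9|x + 8|/(19·(19/2)) = (18/361)|x + 8|, which is < eps once |x + 8| < (361/18)eps.
Take delta = min(19/2, (361/18)eps). Then 0 < |x + 8| < delta forces both bounds, so |(-x + 2)/(x - 11) + 10/19| < eps.

delta = min(19/2, (361/18)eps)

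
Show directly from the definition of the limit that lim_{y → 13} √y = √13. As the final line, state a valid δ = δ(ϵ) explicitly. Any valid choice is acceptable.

Fix ϵ > 0. We want δ > 0 such that 0 < |y − 13| < δ implies |√y − √13| < ϵ.
Rationalise: √y − √13 = (y − 13)/(√y + √13), so |√y − √13| = |y − 13|/(√y + √13).
Restrict δ ≤ 13 so that |y − 13| < 13 forces y > 0, and then √y + √13 > √13.
Hence |√y − √13| < |y − 13|/√13, which is < ϵ once |y − 13| < √13·ϵ.
Take δ = min(13, √13·ϵ). If 0 < |y − 13| < δ then y > 0 and |√y − √13| < |y − 13|/√13 < ϵ.

δ = min(13, √13·ϵ)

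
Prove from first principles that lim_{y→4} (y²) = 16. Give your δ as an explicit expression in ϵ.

Fix ϵ > 0. We seek δ > 0 with 0 < |y − 4| < δ ⇒ |y² − 16| < ϵ.
Factor: y² − 16 = (y − 4)(y + 4), so |y² − 16| = |y − 4|·|y + 4|.
Restrict δ ≤ 1. Then |y − 4| < 1 gives |y| < 5, so by the triangle inequality |y + 4| ≤ 5 + 4 = 9.
Hence |y² − 16| ≤ 9|y − 4|, which is < ϵ once |y − 4| < ϵ/9.
Take δ = min(1, ϵ/9). If 0 < |y − 4| < δ then both bounds hold and |y² − 16| ≤ 9|y − 4| < 9·(ϵ/9) = ϵ.

δ = min(1, ϵ/9)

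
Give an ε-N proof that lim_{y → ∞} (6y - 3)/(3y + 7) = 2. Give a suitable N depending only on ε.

N = (17/3)/ε

Let ε > 0 be given. We seek N > 0 such that y > N implies |(6y - 3)/(3y + 7) − 2| < ε.
(6y - 3)/(3y + 7) − 2 = (3(6y - 3) − 6(3y + 7)) / (3(3y + 7)) = -51/(3(3y + 7)).
For y > 0 we have 3y + 7 > 3y, so |(6y - 3)/(3y + 7) − 2| = 51/(3(3y + 7)) < 51/(3·3y) = (17/3)/y.
Thus |(6y - 3)/(3y + 7) − 2| < ε whenever y > (17/3)/ε.
Take N = (17/3)/ε. If y > N then |(6y - 3)/(3y + 7) − 2| < (17/3)/y < ε.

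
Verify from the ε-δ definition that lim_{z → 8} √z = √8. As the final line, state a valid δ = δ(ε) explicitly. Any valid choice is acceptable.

Let ε > 0 be given. We want δ > 0 such that 0 < |z − 8| < δ implies |√z − √8| < ε.
Multiplying by the conjugate, |√z − √8| = |z − 8|/(√z + √8).
Restrict δ ≤ 8 so that |z − 8| < 8 forces z > 0, and then √z + √8 > √8.
Hence |√z − √8| < |z − 8|/√8, which is < ε once |z − 8| < √8·ε.
Take δ = min(8, √8·ε). If 0 < |z − 8| < δ then z > 0 and |√z − √8| < |z − 8|/√8 < ε.

δ = min(8, √8·ε)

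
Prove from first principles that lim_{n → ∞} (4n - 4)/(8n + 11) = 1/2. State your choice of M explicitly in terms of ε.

M = (19/16)/ε

Let ε > 0. For n ≥ 1, |(4n - 4)/(8n + 11) − (1/2)| = |-76|/(8(8n + 11)) = 76/(8(8n + 11)).
Since 8n + 11 ≥ 8n for n ≥ 1, this is ≤ 76/(8·8n) = (19/16)/n.
So |(4n - 4)/(8n + 11) − (1/2)| < ε whenever n > (19/16)/ε.
Take M = (19/16)/ε. If n > M then |(4n - 4)/(8n + 11) − (1/2)| ≤ (19/16)/n < ε.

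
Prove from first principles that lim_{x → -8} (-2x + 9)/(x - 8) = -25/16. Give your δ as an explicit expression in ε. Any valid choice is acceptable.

Suppose ε > 0. We want δ > 0 with 0 < |x + 8| < δ ⇒ |(-2x + 9)/(x - 8) + 25/16| < ε.
Combining over a common denominator, (-2x + 9)/(x - 8) + 25/16 = [(-2x + 9)·(-16) − 25·(x - 8)] / [(-16)·(x - 8)] = 7(x + 8) / ((-16)(x - 8)).
So |(-2x + 9)/(x - 8) + 25/16| = 7|x + 8| / (16·|x − 8|).
Require δ ≤ 8, so |x − 8| ≥ |-16| − |x + 8| > 16 − 8 = 8.
Hence |(-2x + 9)/(x - 8) + 25/16| < 7|x + 8|/(16·8) = (7/128)|x + 8|, which is < ε once |x + 8| < (128/7)ε.
Take δ = min(8, (128/7)ε). Then 0 < |x + 8| < δ forces both bounds, so |(-2x + 9)/(x - 8) + 25/16| < ε.

δ = min(8, (128/7)ε)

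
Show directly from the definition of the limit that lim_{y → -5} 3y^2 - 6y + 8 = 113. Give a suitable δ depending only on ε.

Let ε > 0 be given. We want δ > 0 such that 0 < |y + 5| < δ implies |(3y^2 - 6y + 8) − 113| < ε.
(3y^2 - 6y + 8) − 113 = 3y^2 - 6y - 105 = (y + 5)(3y - 21).
So |(3y^2 - 6y + 8) − 113| = |y + 5|·|3y - 21|.
Assume first that |y + 5| < 2, so |y| < 7. Then |3y - 21| ≤ 3·7 + 21 = 42.
Hence |(3y^2 - 6y + 8) − 113| ≤ 42|y + 5| < ε provided |y + 5| < ε/42.
Take δ = min(2, ε/42). Then 0 < |y + 5| < δ gives both |y + 5| < 2 and |y + 5| < ε/42, so |(3y^2 - 6y + 8) − 113| < ε.

δ = min(2, ε/42)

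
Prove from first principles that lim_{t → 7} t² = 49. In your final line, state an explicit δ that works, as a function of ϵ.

Suppose ϵ > 0. We seek δ > 0 with 0 < |t − 7| < δ ⇒ |t² − 49| < ϵ.
Factor: t² − 49 = (t − 7)(t + 7), so |t² − 49| = |t − 7|·|t + 7|.
Impose δ ≤ 1 so that |t| < 8; then |t + 7| ≤ 15.
Hence |t² − 49| ≤ 15|t − 7|, which is < ϵ once |t − 7| < ϵ/15.
Take δ = min(1, ϵ/15). If 0 < |t − 7| < δ then both bounds hold and |t² − 49| ≤ 15|t − 7| < 15·(ϵ/15) = ϵ.

δ = min(1, ϵ/15)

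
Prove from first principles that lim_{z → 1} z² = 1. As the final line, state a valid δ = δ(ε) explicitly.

Suppose ε > 0. We seek δ > 0 with 0 < |z − 1| < δ ⇒ |z² − 1| < ε.
Factor: z² − 1 = (z − 1)(z + 1), so |z² − 1| = |z − 1|·|z + 1|.
Impose δ ≤ 2 so that |z| < 3; then |z + 1| ≤ 4.
Hence |z² − 1| ≤ 4|z − 1|, which is < ε once |z − 1| < ε/4.
Take δ = min(2, ε/4). If 0 < |z − 1| < δ then both bounds hold and |z² − 1| ≤ 4|z − 1| < 4·(ε/4) = ε.

δ = min(2, ε/4)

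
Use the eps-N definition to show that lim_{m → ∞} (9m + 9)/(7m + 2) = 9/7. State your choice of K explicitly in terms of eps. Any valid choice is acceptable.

K = (45/49)/eps

Suppose eps > 0. For m ≥ 1, |(9m + 9)/(7m + 2) − (9/7)| = |45|/(7(7m + 2)) = 45/(7(7m + 2)).
Since 7m + 2 ≥ 7m for m ≥ 1, this is ≤ 45/(7·7m) = (45/49)/m.
So |(9m + 9)/(7m + 2) − (9/7)| < eps whenever m > (45/49)/eps.
Take K = (45/49)/eps. If m > K then |(9m + 9)/(7m + 2) − (9/7)| ≤ (45/49)/m < eps.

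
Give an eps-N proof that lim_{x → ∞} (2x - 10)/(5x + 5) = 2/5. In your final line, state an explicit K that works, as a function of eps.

Let eps > 0. We seek K > 0 such that x > K implies |(2x - 10)/(5x + 5) − (2/5)| < eps.
(2x - 10)/(5x + 5) − (2/5) = (5(2x - 10) − 2(5x + 5)) / (5(5x + 5)) = -60/(5(5x + 5)).
For x > 0 we have 5x + 5 > 5x, so |(2x - 10)/(5x + 5) − (2/5)| = 60/(5(5x + 5)) < 60/(5·5x) = (12/5)/x.
Thus |(2x - 10)/(5x + 5) − (2/5)| < eps whenever x > (12/5)/eps.
Take K = (12/5)/eps. If x > K then |(2x - 10)/(5x + 5) − (2/5)| < (12/5)/x < eps.

K = (12/5)/eps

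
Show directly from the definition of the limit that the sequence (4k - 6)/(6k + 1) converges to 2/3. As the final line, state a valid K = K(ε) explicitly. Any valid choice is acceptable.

K = (10/9)/ε

Fix ε > 0. For k ≥ 1, |(4k - 6)/(6k + 1) − (2/3)| = |-40|/(6(6k + 1)) = 40/(6(6k + 1)).
Since 6k + 1 ≥ 6k for k ≥ 1, this is ≤ 40/(6·6k) = (10/9)/k.
So |(4k - 6)/(6k + 1) − (2/3)| < ε whenever k > (10/9)/ε.
Take K = (10/9)/ε. If k > K then |(4k - 6)/(6k + 1) − (2/3)| ≤ (10/9)/k < ε.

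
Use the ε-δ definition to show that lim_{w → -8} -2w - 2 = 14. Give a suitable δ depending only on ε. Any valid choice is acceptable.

δ = ε/2

Let ε > 0. We need δ > 0 so that 0 < |w + 8| < δ implies |(-2w - 2) − 14| < ε.
|(-2w - 2) − 14| = |-2w - 16| = 2|w + 8|.
So 2|w + 8| < ε exactly when |w + 8| < ε/2.
Take δ = ε/2. If 0 < |w + 8| < δ then |(-2w - 2) − 14| = 2|w + 8| < 2·(ε/2) = ε.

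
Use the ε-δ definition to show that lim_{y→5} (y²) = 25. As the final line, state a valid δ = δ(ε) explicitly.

δ = min(1, ε/11)

Let ε > 0. We seek δ > 0 with 0 < |y − 5| < δ ⇒ |y² − 25| < ε.
Factor: y² − 25 = (y − 5)(y + 5), so |y² − 25| = |y − 5|·|y + 5|.
Impose δ ≤ 1 so that |y| < 6; then |y + 5| ≤ 11.
Hence |y² − 25| ≤ 11|y − 5|, which is < ε once |y − 5| < ε/11.
Take δ = min(1, ε/11). If 0 < |y − 5| < δ then both bounds hold and |y² − 25| ≤ 11|y − 5| < 11·(ε/11) = ε.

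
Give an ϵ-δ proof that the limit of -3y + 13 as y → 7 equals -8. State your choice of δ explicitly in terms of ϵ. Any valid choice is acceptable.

Let ϵ > 0. We need δ > 0 so that 0 < |y − 7| < δ implies |(-3y + 13) + 8| < ϵ.
Since (-3y + 13) + 8 = -3(y − 7), we have |(-3y + 13) + 8| = 3|y − 7|.
Thus it suffices that |y − 7| < ϵ/3.
Choosing δ = ϵ/3 gives |(-3y + 13) + 8| = 3|y − 7| < ϵ whenever |y − 7| < δ.

δ = ϵ/3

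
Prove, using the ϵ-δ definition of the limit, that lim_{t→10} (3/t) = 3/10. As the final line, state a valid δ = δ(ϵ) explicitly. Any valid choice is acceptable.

δ = min(5, (50/3)ϵ)

Let ϵ > 0. We seek δ > 0 such that 0 < |t − 10| < δ implies |3/t − (3/10)| < ϵ.
|3/t − (3/10)| = 3·|10 − t|/(10·|t|) = 3|t − 10|/(10|t|).
Require δ ≤ 5 so that |t| > 10 − 5 = 5, hence 10|t| > 50.
Then |3/t − (3/10)| < 3|t − 10|/50, which is < ϵ when |t − 10| < (50/3)ϵ.
Take δ = min(5, (50/3)ϵ). Then 0 < |t − 10| < δ gives both |t − 10| < 5 and |t − 10| < (50/3)ϵ, so |3/t − (3/10)| < ϵ.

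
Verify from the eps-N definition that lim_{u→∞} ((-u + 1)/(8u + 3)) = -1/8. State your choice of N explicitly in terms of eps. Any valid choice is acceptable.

N = (11/64)/eps

Let eps > 0 be given. We seek N > 0 such that u > N implies |(-u + 1)/(8u + 3) + 1/8| < eps.
(-u + 1)/(8u + 3) + 1/8 = (8(-u + 1) − (-1)(8u + 3)) / (8(8u + 3)) = 11/(8(8u + 3)).
For u > 0 we have 8u + 3 > 8u, so |(-u + 1)/(8u + 3) + 1/8| = 11/(8(8u + 3)) < 11/(8·8u) = (11/64)/u.
Thus |(-u + 1)/(8u + 3) + 1/8| < eps whenever u > (11/64)/eps.
Take N = (11/64)/eps. If u > N then |(-u + 1)/(8u + 3) + 1/8| < (11/64)/u < eps.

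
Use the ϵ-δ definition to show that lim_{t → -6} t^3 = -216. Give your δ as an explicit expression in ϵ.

δ = min(1, ϵ/127)

Suppose ϵ > 0. We seek δ > 0 with 0 < |t + 6| < δ ⇒ |t^3 + 216| < ϵ.
Factor: t^3 + 216 = (t + 6)(t^2 - 6t + 36), so |t^3 + 216| = |t + 6|·|t^2 - 6t + 36|.
Impose δ ≤ 1 so that |t| < 7; then |t^2 - 6t + 36| ≤ 127.
Hence |t^3 + 216| ≤ 127|t + 6|, which is < ϵ once |t + 6| < ϵ/127.
Take δ = min(1, ϵ/127). If 0 < |t + 6| < δ then both bounds hold and |t^3 + 216| ≤ 127|t + 6| < 127·(ϵ/127) = ϵ.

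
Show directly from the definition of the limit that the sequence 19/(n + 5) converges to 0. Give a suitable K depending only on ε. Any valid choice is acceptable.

K = 19/ε

Let ε > 0 be given. For n ≥ 1, |19/(n + 5) − 0| = 19/(n + 5) ≤ 19/n.
We need 19/n < ε, i.e. n > 19/ε.
Take K = 19/ε. If n > K then |19/(n + 5)| ≤ 19/n < ε.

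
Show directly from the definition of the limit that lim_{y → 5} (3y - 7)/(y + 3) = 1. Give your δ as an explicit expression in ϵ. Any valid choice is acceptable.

Let ϵ > 0. We want δ > 0 with 0 < |y − 5| < δ ⇒ |(3y - 7)/(y + 3) − 1| < ϵ.
Combining over a common denominator, (3y - 7)/(y + 3) − 1 = [(3y - 7)·8 − 8·(y + 3)] / [8·(y + 3)] = 16(y − 5) / (8(y + 3)).
So |(3y - 7)/(y + 3) − 1| = 16|y − 5| / (8·|y + 3|).
Require δ ≤ 4, so |y + 3| ≥ |8| − |y − 5| > 8 − 4 = 4.
Hence |(3y - 7)/(y + 3) − 1| < 16|y − 5|/(8·4) = (1/2)|y − 5|, which is < ϵ once |y − 5| < 2ϵ.
Take δ = min(4, 2ϵ). Then 0 < |y − 5| < δ forces both bounds, so |(3y - 7)/(y + 3) − 1| < ϵ.

δ = min(4, 2ϵ)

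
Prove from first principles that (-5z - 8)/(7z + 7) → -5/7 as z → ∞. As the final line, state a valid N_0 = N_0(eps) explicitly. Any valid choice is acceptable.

N_0 = (3/7)/eps

Suppose eps > 0. We seek N_0 > 0 such that z > N_0 implies |(-5z - 8)/(7z + 7) + 5/7| < eps.
(-5z - 8)/(7z + 7) + 5/7 = (7(-5z - 8) − (-5)(7z + 7)) / (7(7z + 7)) = -21/(7(7z + 7)).
For z > 0 we have 7z + 7 > 7z, so |(-5z - 8)/(7z + 7) + 5/7| = 21/(7(7z + 7)) < 21/(7·7z) = (3/7)/z.
Thus |(-5z - 8)/(7z + 7) + 5/7| < eps whenever z > (3/7)/eps.
Take N_0 = (3/7)/eps. If z > N_0 then |(-5z - 8)/(7z + 7) + 5/7| < (3/7)/z < eps.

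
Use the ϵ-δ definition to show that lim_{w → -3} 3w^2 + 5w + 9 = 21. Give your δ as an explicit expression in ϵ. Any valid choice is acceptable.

Let ϵ > 0 be given. We want δ > 0 such that 0 < |w + 3| < δ implies |(3w^2 + 5w + 9) − 21| < ϵ.
(3w^2 + 5w + 9) − 21 = 3w^2 + 5w - 12 = (w + 3)(3w - 4).
So |(3w^2 + 5w + 9) − 21| = |w + 3|·|3w - 4|.
Assume first that |w + 3| < 1, so |w| < 4. Then |3w - 4| ≤ 3·4 + 4 = 16.
Hence |(3w^2 + 5w + 9) − 21| ≤ 16|w + 3| < ϵ provided |w + 3| < ϵ/16.
Choosing δ = min(1, ϵ/16) ensures both conditions, hence |(3w^2 + 5w + 9) − 21| < ϵ.

δ = min(1, ϵ/16)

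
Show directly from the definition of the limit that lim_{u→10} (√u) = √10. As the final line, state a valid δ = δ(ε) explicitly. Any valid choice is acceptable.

δ = min(10, √10·ε)

Fix ε > 0. We want δ > 0 such that 0 < |u − 10| < δ implies |√u − √10| < ε.
Rationalise: √u − √10 = (u − 10)/(√u + √10), so |√u − √10| = |u − 10|/(√u + √10).
Restrict δ ≤ 10 so that |u − 10| < 10 forces u > 0, and then √u + √10 > √10.
Hence |√u − √10| < |u − 10|/√10, which is < ε once |u − 10| < √10·ε.
Take δ = min(10, √10·ε). If 0 < |u − 10| < δ then u > 0 and |√u − √10| < |u − 10|/√10 < ε.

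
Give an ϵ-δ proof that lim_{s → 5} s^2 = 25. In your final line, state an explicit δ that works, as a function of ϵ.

Let ϵ > 0 be given. We seek δ > 0 with 0 < |s − 5| < δ ⇒ |s^2 − 25| < ϵ.
Factor: s^2 − 25 = (s − 5)(s + 5), so |s^2 − 25| = |s − 5|·|s + 5|.
Impose δ ≤ 1 so that |s| < 6; then |s + 5| ≤ 11.
Hence |s^2 − 25| ≤ 11|s − 5|, which is < ϵ once |s − 5| < ϵ/11.
Take δ = min(1, ϵ/11). If 0 < |s − 5| < δ then both bounds hold and |s^2 − 25| ≤ 11|s − 5| < 11·(ϵ/11) = ϵ.

δ = min(1, ϵ/11)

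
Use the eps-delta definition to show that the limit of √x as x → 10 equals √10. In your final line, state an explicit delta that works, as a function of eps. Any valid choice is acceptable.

Fix eps > 0. We want delta > 0 such that 0 < |x − 10| < delta implies |√x − √10| < eps.
Rationalise: √x − √10 = (x − 10)/(√x + √10), so |√x − √10| = |x − 10|/(√x + √10).
Restrict delta ≤ 10 so that |x − 10| < 10 forces x > 0, and then √x + √10 > √10.
Hence |√x − √10| < |x − 10|/√10, which is < eps once |x − 10| < √10·eps.
Take delta = min(10, √10·eps). If 0 < |x − 10| < delta then x > 0 and |√x − √10| < |x − 10|/√10 < eps.

delta = min(10, √10·eps)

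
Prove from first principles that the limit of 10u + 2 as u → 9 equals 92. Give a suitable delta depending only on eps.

Suppose eps > 0. We need delta > 0 so that 0 < |u − 9| < delta implies |(10u + 2) − 92| < eps.
|(10u + 2) − 92| = |10u - 90| = 10|u − 9|.
Thus it suffices that |u − 9| < eps/10.
Choosing delta = eps/10 gives |(10u + 2) − 92| = 10|u − 9| < eps whenever |u − 9| < delta.

delta = eps/10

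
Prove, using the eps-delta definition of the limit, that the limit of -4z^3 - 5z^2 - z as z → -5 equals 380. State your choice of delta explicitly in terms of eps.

Let eps > 0 be given. We want delta > 0 such that 0 < |z + 5| < delta implies |(-4z^3 - 5z^2 - z) − 380| < eps.
(-4z^3 - 5z^2 - z) − 380 = -4z^3 - 5z^2 - z - 380 = (z + 5)(-4z^2 + 15z - 76).
So |(-4z^3 - 5z^2 - z) − 380| = |z + 5|·|-4z^2 + 15z - 76|.
Require delta ≤ 1. Then |z + 5| < 1 gives |z| < 6, and by the triangle inequality |-4z^2 + 15z - 76| ≤ 4·6^2 + 15·6 + 76 = 310.
Hence |(-4z^3 - 5z^2 - z) − 380| ≤ 310|z + 5| < eps provided |z + 5| < eps/310.
Choosing delta = min(1, eps/310) ensures both conditions, hence |(-4z^3 - 5z^2 - z) − 380| < eps.

delta = min(1, eps/310)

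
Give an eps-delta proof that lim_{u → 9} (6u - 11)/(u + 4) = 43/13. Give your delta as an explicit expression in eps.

Fix eps > 0. We want delta > 0 with 0 < |u − 9| < delta ⇒ |(6u - 11)/(u + 4) − (43/13)| < eps.
Combining over a common denominator, (6u - 11)/(u + 4) − (43/13) = [(6u - 11)·13 − 43·(u + 4)] / [13·(u + 4)] = 35(u − 9) / (13(u + 4)).
So |(6u - 11)/(u + 4) − (43/13)| = 35|u − 9| / (13·|u + 4|).
Require delta ≤ 13/2, so |u + 4| ≥ |13| − |u − 9| > 13 − 13/2 = 13/2.
Hence |(6u - 11)/(u + 4) − (43/13)| < 35|u − 9|/(13·(13/2)) = (70/169)|u − 9|, which is < eps once |u − 9| < (169/70)eps.
Take delta = min(13/2, (169/70)eps). Then 0 < |u − 9| < delta forces both bounds, so |(6u - 11)/(u + 4) − (43/13)| < eps.

delta = min(13/2, (169/70)eps)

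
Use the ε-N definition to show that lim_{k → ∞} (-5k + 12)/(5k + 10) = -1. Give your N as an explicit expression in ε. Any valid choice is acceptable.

N = (22/5)/ε

Fix ε > 0. For k ≥ 1, |(-5k + 12)/(5k + 10) + 1| = |110|/(5(5k + 10)) = 110/(5(5k + 10)).
Since 5k + 10 ≥ 5k for k ≥ 1, this is ≤ 110/(5·5k) = (22/5)/k.
So |(-5k + 12)/(5k + 10) + 1| < ε whenever k > (22/5)/ε.
Take N = (22/5)/ε. If k > N then |(-5k + 12)/(5k + 10) + 1| ≤ (22/5)/k < ε.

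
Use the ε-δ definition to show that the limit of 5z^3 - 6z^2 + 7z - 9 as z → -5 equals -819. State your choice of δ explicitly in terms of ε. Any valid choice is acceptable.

Fix ε > 0. We want δ > 0 such that 0 < |z + 5| < δ implies |(5z^3 - 6z^2 + 7z - 9) + 819| < ε.
(5z^3 - 6z^2 + 7z - 9) + 819 = 5z^3 - 6z^2 + 7z + 810 = (z + 5)(5z^2 - 31z + 162).
So |(5z^3 - 6z^2 + 7z - 9) + 819| = |z + 5|·|5z^2 - 31z + 162|.
Require δ ≤ 2. Then |z + 5| < 2 gives |z| < 7, and by the triangle inequality |5z^2 - 31z + 162| ≤ 5·7^2 + 31·7 + 162 = 624.
Hence |(5z^3 - 6z^2 + 7z - 9) + 819| ≤ 624|z + 5| < ε provided |z + 5| < ε/624.
Take δ = min(2, ε/624). Then 0 < |z + 5| < δ gives both |z + 5| < 2 and |z + 5| < ε/624, so |(5z^3 - 6z^2 + 7z - 9) + 819| < ε.

δ = min(2, ε/624)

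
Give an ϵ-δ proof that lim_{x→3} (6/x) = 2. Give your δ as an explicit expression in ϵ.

Fix ϵ > 0. We seek δ > 0 such that 0 < |x − 3| < δ implies |6/x − 2| < ϵ.
|6/x − 2| = 6·|3 − x|/(3·|x|) = 6|x − 3|/(3|x|).
Restrict δ ≤ 3/2. Then |x − 3| < 3/2 gives |x| > 3/2, so 3|x| > 9/2.
Then |6/x − 2| < 6|x − 3|/(9/2), which is < ϵ when |x − 3| < (3/4)ϵ.
Take δ = min(3/2, (3/4)ϵ). Then 0 < |x − 3| < δ gives both |x − 3| < 3/2 and |x − 3| < (3/4)ϵ, so |6/x − 2| < ϵ.

δ = min(3/2, (3/4)ϵ)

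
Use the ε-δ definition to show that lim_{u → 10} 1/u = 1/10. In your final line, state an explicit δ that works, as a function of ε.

δ = min(5, 50ε)

Let ε > 0. We seek δ > 0 such that 0 < |u − 10| < δ implies |1/u − (1/10)| < ε.
|1/u − (1/10)| = |10 − u|/(10·|u|) = |u − 10|/(10|u|).
Restrict δ ≤ 5. Then |u − 10| < 5 gives |u| > 5, so 10|u| > 50.
Then |1/u − (1/10)| < |u − 10|/50, which is < ε when |u − 10| < 50ε.
Take δ = min(5, 50ε). Then 0 < |u − 10| < δ gives both |u − 10| < 5 and |u − 10| < 50ε, so |1/u − (1/10)| < ε.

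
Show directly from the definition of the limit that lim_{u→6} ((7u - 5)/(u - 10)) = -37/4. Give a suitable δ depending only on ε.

Fix ε > 0. We want δ > 0 with 0 < |u − 6| < δ ⇒ |(7u - 5)/(u - 10) + 37/4| < ε.
Combining over a common denominator, (7u - 5)/(u - 10) + 37/4 = [(7u - 5)·(-4) − 37·(u - 10)] / [(-4)·(u - 10)] = -65(u − 6) / ((-4)(u - 10)).
So |(7u - 5)/(u - 10) + 37/4| = 65|u − 6| / (4·|u − 10|).
Require δ ≤ 2, so |u − 10| ≥ |-4| − |u − 6| > 4 − 2 = 2.
Hence |(7u - 5)/(u - 10) + 37/4| < 65|u − 6|/(4·2) = (65/8)|u − 6|, which is < ε once |u − 6| < (8/65)ε.
Take δ = min(2, (8/65)ε). Then 0 < |u − 6| < δ forces both bounds, so |(7u - 5)/(u - 10) + 37/4| < ε.

δ = min(2, (8/65)ε)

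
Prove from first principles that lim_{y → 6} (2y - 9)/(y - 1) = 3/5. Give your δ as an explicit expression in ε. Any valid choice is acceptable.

Suppose ε > 0. We want δ > 0 with 0 < |y − 6| < δ ⇒ |(2y - 9)/(y - 1) − (3/5)| < ε.
Combining over a common denominator, (2y - 9)/(y - 1) − (3/5) = [(2y - 9)·5 − 3·(y - 1)] / [5·(y - 1)] = 7(y − 6) / (5(y - 1)).
So |(2y - 9)/(y - 1) − (3/5)| = 7|y − 6| / (5·|y − 1|).
Restrict δ ≤ 5/2. Then |y − 6| < 5/2 gives |y − 1| = |(y − 6) + 5| ≥ 5 − 5/2 = 5/2.
Hence |(2y - 9)/(y - 1) − (3/5)| < 7|y − 6|/(5·(5/2)) = (14/25)|y − 6|, which is < ε once |y − 6| < (25/14)ε.
Take δ = min(5/2, (25/14)ε). Then 0 < |y − 6| < δ forces both bounds, so |(2y - 9)/(y - 1) − (3/5)| < ε.

δ = min(5/2, (25/14)ε)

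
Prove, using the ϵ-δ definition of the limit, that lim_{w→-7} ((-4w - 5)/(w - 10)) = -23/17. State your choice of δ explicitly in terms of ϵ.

Suppose ϵ > 0. We want δ > 0 with 0 < |w + 7| < δ ⇒ |(-4w - 5)/(w - 10) + 23/17| < ϵ.
Combining over a common denominator, (-4w - 5)/(w - 10) + 23/17 = [(-4w - 5)·(-17) − 23·(w - 10)] / [(-17)·(w - 10)] = 45(w + 7) / ((-17)(w - 10)).
So |(-4w - 5)/(w - 10) + 23/17| = 45|w + 7| / (17·|w − 10|).
Restrict δ ≤ 17/2. Then |w + 7| < 17/2 gives |w − 10| = |(w + 7) + (-17)| ≥ 17 − 17/2 = 17/2.
Hence |(-4w - 5)/(w - 10) + 23/17| < 45|w + 7|/(17·(17/2)) = (90/289)|w + 7|, which is < ϵ once |w + 7| < (289/90)ϵ.
Take δ = min(17/2, (289/90)ϵ). Then 0 < |w + 7| < δ forces both bounds, so |(-4w - 5)/(w - 10) + 23/17| < ϵ.

δ = min(17/2, (289/90)ϵ)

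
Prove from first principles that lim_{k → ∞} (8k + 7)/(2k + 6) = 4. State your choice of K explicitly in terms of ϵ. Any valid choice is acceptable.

K = (17/2)/ϵ

Let ϵ > 0 be given. For k ≥ 1, |(8k + 7)/(2k + 6) − 4| = |-34|/(2(2k + 6)) = 34/(2(2k + 6)).
Since 2k + 6 ≥ 2k for k ≥ 1, this is ≤ 34/(2·2k) = (17/2)/k.
So |(8k + 7)/(2k + 6) − 4| < ϵ whenever k > (17/2)/ϵ.
Take K = (17/2)/ϵ. If k > K then |(8k + 7)/(2k + 6) − 4| ≤ (17/2)/k < ϵ.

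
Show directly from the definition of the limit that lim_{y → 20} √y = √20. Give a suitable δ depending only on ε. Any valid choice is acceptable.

δ = min(20, √20·ε)

Let ε > 0 be given. We want δ > 0 such that 0 < |y − 20| < δ implies |√y − √20| < ε.
Multiplying by the conjugate, |√y − √20| = |y − 20|/(√y + √20).
Restrict δ ≤ 20 so that |y − 20| < 20 forces y > 0, and then √y + √20 > √20.
Hence |√y − √20| < |y − 20|/√20, which is < ε once |y − 20| < √20·ε.
Take δ = min(20, √20·ε). If 0 < |y − 20| < δ then y > 0 and |√y − √20| < |y − 20|/√20 < ε.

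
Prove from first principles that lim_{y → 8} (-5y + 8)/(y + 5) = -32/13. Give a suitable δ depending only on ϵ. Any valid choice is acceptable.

δ = min(13/2, (169/66)ϵ)

Let ϵ > 0 be given. We want δ > 0 with 0 < |y − 8| < δ ⇒ |(-5y + 8)/(y + 5) + 32/13| < ϵ.
Combining over a common denominator, (-5y + 8)/(y + 5) + 32/13 = [(-5y + 8)·13 − (-32)·(y + 5)] / [13·(y + 5)] = -33(y − 8) / (13(y + 5)).
So |(-5y + 8)/(y + 5) + 32/13| = 33|y − 8| / (13·|y + 5|).
Require δ ≤ 13/2, so |y + 5| ≥ |13| − |y − 8| > 13 − 13/2 = 13/2.
Hence |(-5y + 8)/(y + 5) + 32/13| < 33|y − 8|/(13·(13/2)) = (66/169)|y − 8|, which is < ϵ once |y − 8| < (169/66)ϵ.
Take δ = min(13/2, (169/66)ϵ). Then 0 < |y − 8| < δ forces both bounds, so |(-5y + 8)/(y + 5) + 32/13| < ϵ.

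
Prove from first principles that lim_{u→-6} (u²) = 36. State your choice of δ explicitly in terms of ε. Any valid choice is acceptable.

Fix ε > 0. We seek δ > 0 with 0 < |u + 6| < δ ⇒ |u² − 36| < ε.
Factor: u² − 36 = (u + 6)(u - 6), so |u² − 36| = |u + 6|·|u - 6|.
Impose δ ≤ 1 so that |u| < 7; then |u - 6| ≤ 13.
Hence |u² − 36| ≤ 13|u + 6|, which is < ε once |u + 6| < ε/13.
Take δ = min(1, ε/13). If 0 < |u + 6| < δ then both bounds hold and |u² − 36| ≤ 13|u + 6| < 13·(ε/13) = ε.

δ = min(1, ε/13)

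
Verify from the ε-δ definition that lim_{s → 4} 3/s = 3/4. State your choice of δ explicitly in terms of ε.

Suppose ε > 0. We seek δ > 0 such that 0 < |s − 4| < δ implies |3/s − (3/4)| < ε.
|3/s − (3/4)| = 3·|4 − s|/(4·|s|) = 3|s − 4|/(4|s|).
Require δ ≤ 2 so that |s| > 4 − 2 = 2, hence 4|s| > 8.
Then |3/s − (3/4)| < 3|s − 4|/8, which is < ε when |s − 4| < (8/3)ε.
Take δ = min(2, (8/3)ε). Then 0 < |s − 4| < δ gives both |s − 4| < 2 and |s − 4| < (8/3)ε, so |3/s − (3/4)| < ε.

δ = min(2, (8/3)ε)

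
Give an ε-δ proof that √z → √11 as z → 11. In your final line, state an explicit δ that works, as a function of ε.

Let ε > 0 be given. We want δ > 0 such that 0 < |z − 11| < δ implies |√z − √11| < ε.
Rationalise: √z − √11 = (z − 11)/(√z + √11), so |√z − √11| = |z − 11|/(√z + √11).
Restrict δ ≤ 11 so that |z − 11| < 11 forces z > 0, and then √z + √11 > √11.
Hence |√z − √11| < |z − 11|/√11, which is < ε once |z − 11| < √11·ε.
Take δ = min(11, √11·ε). If 0 < |z − 11| < δ then z > 0 and |√z − √11| < |z − 11|/√11 < ε.

δ = min(11, √11·ε)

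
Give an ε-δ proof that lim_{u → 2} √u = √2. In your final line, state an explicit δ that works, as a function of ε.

Let ε > 0. We want δ > 0 such that 0 < |u − 2| < δ implies |√u − √2| < ε.
Multiplying by the conjugate, |√u − √2| = |u − 2|/(√u + √2).
Restrict δ ≤ 2 so that |u − 2| < 2 forces u > 0, and then √u + √2 > √2.
Hence |√u − √2| < |u − 2|/√2, which is < ε once |u − 2| < √2·ε.
Take δ = min(2, √2·ε). If 0 < |u − 2| < δ then u > 0 and |√u − √2| < |u − 2|/√2 < ε.

δ = min(2, √2·ε)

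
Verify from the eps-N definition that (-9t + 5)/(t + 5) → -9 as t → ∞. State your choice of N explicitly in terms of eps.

N = 50/eps

Let eps > 0 be given. We seek N > 0 such that t > N implies |(-9t + 5)/(t + 5) + 9| < eps.
(-9t + 5)/(t + 5) + 9 = ((-9t + 5) − (-9)(t + 5)) / ((t + 5)) = 50/((t + 5)).
For t > 0 we have t + 5 > t, so |(-9t + 5)/(t + 5) + 9| = 50/((t + 5)) < 50/(t) = 50/t.
Thus |(-9t + 5)/(t + 5) + 9| < eps whenever t > 50/eps.
Take N = 50/eps. If t > N then |(-9t + 5)/(t + 5) + 9| < 50/t < eps.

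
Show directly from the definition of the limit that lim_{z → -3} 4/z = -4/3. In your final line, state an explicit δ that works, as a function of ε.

Fix ε > 0. We seek δ > 0 such that 0 < |z + 3| < δ implies |4/z + 4/3| < ε.
|4/z + 4/3| = 4·|-3 − z|/(3·|z|) = 4|z + 3|/(3|z|).
Restrict δ ≤ 3/2. Then |z + 3| < 3/2 gives |z| > 3/2, so 3|z| > 9/2.
Then |4/z + 4/3| < 4|z + 3|/(9/2), which is < ε when |z + 3| < (9/8)ε.
Take δ = min(3/2, (9/8)ε). Then 0 < |z + 3| < δ gives both |z + 3| < 3/2 and |z + 3| < (9/8)ε, so |4/z + 4/3| < ε.

δ = min(3/2, (9/8)ε)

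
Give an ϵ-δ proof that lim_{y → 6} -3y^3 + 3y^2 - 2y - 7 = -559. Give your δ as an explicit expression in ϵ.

Fix ϵ > 0. We want δ > 0 such that 0 < |y − 6| < δ implies |(-3y^3 + 3y^2 - 2y - 7) + 559| < ϵ.
(-3y^3 + 3y^2 - 2y - 7) + 559 = -3y^3 + 3y^2 - 2y + 552 = (y − 6)(-3y^2 - 15y - 92).
So |(-3y^3 + 3y^2 - 2y - 7) + 559| = |y − 6|·|-3y^2 - 15y - 92|.
Require δ ≤ 1. Then |y − 6| < 1 gives |y| < 7, and by the triangle inequality |-3y^2 - 15y - 92| ≤ 3·7^2 + 15·7 + 92 = 344.
Hence |(-3y^3 + 3y^2 - 2y - 7) + 559| ≤ 344|y − 6| < ϵ provided |y − 6| < ϵ/344.
Choosing δ = min(1, ϵ/344) ensures both conditions, hence |(-3y^3 + 3y^2 - 2y - 7) + 559| < ϵ.

δ = min(1, ϵ/344)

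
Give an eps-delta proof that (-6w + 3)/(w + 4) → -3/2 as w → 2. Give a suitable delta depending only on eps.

delta = min(3, (2/3)eps)

Fix eps > 0. We want delta > 0 with 0 < |w − 2| < delta ⇒ |(-6w + 3)/(w + 4) + 3/2| < eps.
Combining over a common denominator, (-6w + 3)/(w + 4) + 3/2 = [(-6w + 3)·6 − (-9)·(w + 4)] / [6·(w + 4)] = -27(w − 2) / (6(w + 4)).
So |(-6w + 3)/(w + 4) + 3/2| = 27|w − 2| / (6·|w + 4|).
Restrict delta ≤ 3. Then |w − 2| < 3 gives |w + 4| = |(w − 2) + 6| ≥ 6 − 3 = 3.
Hence |(-6w + 3)/(w + 4) + 3/2| < 27|w − 2|/(6·3) = (3/2)|w − 2|, which is < eps once |w − 2| < (2/3)eps.
Take delta = min(3, (2/3)eps). Then 0 < |w − 2| < delta forces both bounds, so |(-6w + 3)/(w + 4) + 3/2| < eps.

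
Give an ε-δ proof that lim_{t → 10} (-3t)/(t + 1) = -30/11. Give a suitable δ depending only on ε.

δ = min(11/2, (121/6)ε)

Let ε > 0. We want δ > 0 with 0 < |t − 10| < δ ⇒ |(-3t)/(t + 1) + 30/11| < ε.
Combining over a common denominator, (-3t)/(t + 1) + 30/11 = [(-3t)·11 − (-30)·(t + 1)] / [11·(t + 1)] = -3(t − 10) / (11(t + 1)).
So |(-3t)/(t + 1) + 30/11| = 3|t − 10| / (11·|t + 1|).
Restrict δ ≤ 11/2. Then |t − 10| < 11/2 gives |t + 1| = |(t − 10) + 11| ≥ 11 − 11/2 = 11/2.
Hence |(-3t)/(t + 1) + 30/11| < 3|t − 10|/(11·(11/2)) = (6/121)|t − 10|, which is < ε once |t − 10| < (121/6)ε.
Take δ = min(11/2, (121/6)ε). Then 0 < |t − 10| < δ forces both bounds, so |(-3t)/(t + 1) + 30/11| < ε.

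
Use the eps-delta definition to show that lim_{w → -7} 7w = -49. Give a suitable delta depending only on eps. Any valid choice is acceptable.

Let eps > 0. We need delta > 0 so that 0 < |w + 7| < delta implies |(7w) + 49| < eps.
Since (7w) + 49 = 7(w + 7), we have |(7w) + 49| = 7|w + 7|.
Thus it suffices that |w + 7| < eps/7.
Take delta = eps/7. If 0 < |w + 7| < delta then |(7w) + 49| = 7|w + 7| < 7·(eps/7) = eps.

delta = eps/7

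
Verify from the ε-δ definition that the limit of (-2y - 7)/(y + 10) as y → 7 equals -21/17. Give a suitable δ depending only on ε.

Let ε > 0. We want δ > 0 with 0 < |y − 7| < δ ⇒ |(-2y - 7)/(y + 10) + 21/17| < ε.
Combining over a common denominator, (-2y - 7)/(y + 10) + 21/17 = [(-2y - 7)·17 − (-21)·(y + 10)] / [17·(y + 10)] = -13(y − 7) / (17(y + 10)).
So |(-2y - 7)/(y + 10) + 21/17| = 13|y − 7| / (17·|y + 10|).
Restrict δ ≤ 17/2. Then |y − 7| < 17/2 gives |y + 10| = |(y − 7) + 17| ≥ 17 − 17/2 = 17/2.
Hence |(-2y - 7)/(y + 10) + 21/17| < 13|y − 7|/(17·(17/2)) = (26/289)|y − 7|, which is < ε once |y − 7| < (289/26)ε.
Take δ = min(17/2, (289/26)ε). Then 0 < |y − 7| < δ forces both bounds, so |(-2y - 7)/(y + 10) + 21/17| < ε.

δ = min(17/2, (289/26)ε)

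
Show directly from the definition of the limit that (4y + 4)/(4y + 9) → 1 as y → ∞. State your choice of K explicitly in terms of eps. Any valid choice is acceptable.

Let eps > 0. We seek K > 0 such that y > K implies |(4y + 4)/(4y + 9) − 1| < eps.
(4y + 4)/(4y + 9) − 1 = (4(4y + 4) − 4(4y + 9)) / (4(4y + 9)) = -20/(4(4y + 9)).
For y > 0 we have 4y + 9 > 4y, so |(4y + 4)/(4y + 9) − 1| = 20/(4(4y + 9)) < 20/(4·4y) = (5/4)/y.
Thus |(4y + 4)/(4y + 9) − 1| < eps whenever y > (5/4)/eps.
Take K = (5/4)/eps. If y > K then |(4y + 4)/(4y + 9) − 1| < (5/4)/y < eps.

K = (5/4)/eps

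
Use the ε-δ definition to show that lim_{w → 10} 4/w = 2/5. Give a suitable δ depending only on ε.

Fix ε > 0. We seek δ > 0 such that 0 < |w − 10| < δ implies |4/w − (2/5)| < ε.
|4/w − (2/5)| = 4·|10 − w|/(10·|w|) = 4|w − 10|/(10|w|).
Restrict δ ≤ 5. Then |w − 10| < 5 gives |w| > 5, so 10|w| > 50.
Then |4/w − (2/5)| < 4|w − 10|/50, which is < ε when |w − 10| < (25/2)ε.
Take δ = min(5, (25/2)ε). Then 0 < |w − 10| < δ gives both |w − 10| < 5 and |w − 10| < (25/2)ε, so |4/w − (2/5)| < ε.

δ = min(5, (25/2)ε)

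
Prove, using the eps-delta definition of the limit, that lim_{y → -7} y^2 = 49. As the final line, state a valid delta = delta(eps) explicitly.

Let eps > 0 be given. We seek delta > 0 with 0 < |y + 7| < delta ⇒ |y^2 − 49| < eps.
Factor: y^2 − 49 = (y + 7)(y - 7), so |y^2 − 49| = |y + 7|·|y - 7|.
Restrict delta ≤ 1. Then |y + 7| < 1 gives |y| < 8, so by the triangle inequality |y - 7| ≤ 8 + 7 = 15.
Hence |y^2 − 49| ≤ 15|y + 7|, which is < eps once |y + 7| < eps/15.
Take delta = min(1, eps/15). If 0 < |y + 7| < delta then both bounds hold and |y^2 − 49| ≤ 15|y + 7| < 15·(eps/15) = eps.

delta = min(1, eps/15)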